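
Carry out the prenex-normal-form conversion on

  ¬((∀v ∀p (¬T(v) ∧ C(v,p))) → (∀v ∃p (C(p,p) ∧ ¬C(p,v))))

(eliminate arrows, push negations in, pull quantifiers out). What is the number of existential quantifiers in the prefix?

Rewrite implications/biconditionals: A → B as ¬A ∨ B.
  ¬(¬(∀v ∀p (¬T(v) ∧ C(v,p))) ∨ (∀v ∃p (C(p,p) ∧ ¬C(p,v))))
Drive negations inward (¬∀x A ≡ ∃x ¬A, ¬∃x A ≡ ∀x ¬A, De Morgan for ∧/∨):
  (∀v ∀p (¬T(v) ∧ C(v,p))) ∧ (∃v ∀p (¬C(p,p) ∨ C(p,v)))
Standardize variables apart so no two quantifiers bind the same name: v↦y1, p↦t.
  (∀v ∀p (¬T(v) ∧ C(v,p))) ∧ (∃y1 ∀t (¬C(t,t) ∨ C(t,y1)))
Extract every quantifier outward, since the variables are now distinct and don't occur free across branches:
  ∀v ∀p ∃y1 ∀t (¬T(v) ∧ C(v,p) ∧ (¬C(t,t) ∨ C(t,y1)))
The prefix is ∀v ∀p ∃y1 ∀t: 3 universal, 1 existential.

1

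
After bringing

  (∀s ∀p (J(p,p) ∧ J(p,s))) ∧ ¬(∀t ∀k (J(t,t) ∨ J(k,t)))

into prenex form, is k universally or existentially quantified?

existential

Move each ¬ inward, flipping quantifiers it crosses:
  (∀s ∀p (J(p,p) ∧ J(p,s))) ∧ (∃t ∃k (¬J(t,t) ∧ ¬J(k,t)))
All bound variables are already distinct, so no renaming is needed.
Pull the quantifiers to the front (each side's bound variable is not free in the other side):
  ∀s ∀p ∃t ∃k (J(p,p) ∧ J(p,s) ∧ ¬J(t,t) ∧ ¬J(k,t))
The quantifier ∀k sits under an odd number of negations, so it flips to ∃k.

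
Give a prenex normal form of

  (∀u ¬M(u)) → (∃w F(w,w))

∃u ∃w (M(u) ∨ F(w,w))

Eliminate → and ↔ using ¬ and ∨.
  ¬(∀u ¬M(u)) ∨ (∃w F(w,w))
Push ¬ through the quantifiers and connectives to reach negation normal form:
  (∃u M(u)) ∨ (∃w F(w,w))
Extract every quantifier outward, since the variables are now distinct and don't occur free across branches:
  ∃u ∃w (M(u) ∨ F(w,w))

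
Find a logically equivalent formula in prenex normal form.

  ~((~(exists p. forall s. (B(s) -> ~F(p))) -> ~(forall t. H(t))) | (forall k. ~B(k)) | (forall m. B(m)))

forall p. exists s. forall t. exists k. exists m. (B(s) & F(p) & H(t) & B(k) & ~B(m))

Rewrite implications/biconditionals: A → B as ¬A ∨ B.
  ~(~~(exists p. forall s. (~B(s) | ~F(p))) | ~(forall t. H(t)) | (forall k. ~B(k)) | (forall m. B(m)))
Drive negations inward (¬∀x A ≡ ∃x ¬A, ¬∃x A ≡ ∀x ¬A, De Morgan for ∧/∨):
  (forall p. exists s. (B(s) & F(p))) & (forall t. H(t)) & (exists k. B(k)) & (exists m. ~B(m))
All bound variables are already distinct, so no renaming is needed.
Finally move all quantifiers to the prefix:
  forall p. exists s. forall t. exists k. exists m. (B(s) & F(p) & H(t) & B(k) & ~B(m))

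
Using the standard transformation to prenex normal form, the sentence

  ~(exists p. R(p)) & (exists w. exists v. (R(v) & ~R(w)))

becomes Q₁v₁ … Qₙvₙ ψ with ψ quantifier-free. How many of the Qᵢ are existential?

2

Move each ¬ inward, flipping quantifiers it crosses:
  (forall p. ~R(p)) & (exists w. exists v. (R(v) & ~R(w)))
All bound variables are already distinct, so no renaming is needed.
Extract every quantifier outward, since the variables are now distinct and don't occur free across branches:
  forall p. exists w. exists v. (~R(p) & R(v) & ~R(w))
The prefix is forall p exists w exists v: 1 universal, 2 existential.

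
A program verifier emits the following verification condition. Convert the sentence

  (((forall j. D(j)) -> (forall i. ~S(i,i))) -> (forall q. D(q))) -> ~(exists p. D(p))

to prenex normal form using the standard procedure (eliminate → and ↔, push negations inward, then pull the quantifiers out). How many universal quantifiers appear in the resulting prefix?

2

First replace A → B with ¬A ∨ B.
  ~(~(~(forall j. D(j)) | (forall i. ~S(i,i))) | (forall q. D(q))) | ~(exists p. D(p))
Push ¬ through the quantifiers and connectives to reach negation normal form:
  ((exists j. ~D(j)) | (forall i. ~S(i,i))) & (exists q. ~D(q)) | (forall p. ~D(p))
All bound variables are already distinct, so no renaming is needed.
Finally move all quantifiers to the prefix:
  exists j. forall i. exists q. forall p. ((~D(j) | ~S(i,i)) & ~D(q) | ~D(p))
The prefix is exists j forall i exists q forall p: 2 universal, 2 existential.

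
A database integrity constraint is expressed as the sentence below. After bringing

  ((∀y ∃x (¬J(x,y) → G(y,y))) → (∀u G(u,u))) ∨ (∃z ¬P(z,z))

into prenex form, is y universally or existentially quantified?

existential

Eliminate → and ↔ using ¬ and ∨.
  ¬(∀y ∃x (¬¬J(x,y) ∨ G(y,y))) ∨ (∀u G(u,u)) ∨ (∃z ¬P(z,z))
Move each ¬ inward, flipping quantifiers it crosses:
  (∃y ∀x (¬J(x,y) ∧ ¬G(y,y))) ∨ (∀u G(u,u)) ∨ (∃z ¬P(z,z))
All bound variables are already distinct, so no renaming is needed.
Extract every quantifier outward, since the variables are now distinct and don't occur free across branches:
  ∃y ∀x ∀u ∃z (¬J(x,y) ∧ ¬G(y,y) ∨ G(u,u) ∨ ¬P(z,z))
The quantifier ∀y sits under an odd number of negations (counting the antecedent side of each →), so it flips to ∃y.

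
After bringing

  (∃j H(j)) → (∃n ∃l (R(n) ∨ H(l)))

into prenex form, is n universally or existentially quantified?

Rewrite implications/biconditionals: A → B as ¬A ∨ B.
  ¬(∃j H(j)) ∨ (∃n ∃l (R(n) ∨ H(l)))
Push ¬ through the quantifiers and connectives to reach negation normal form:
  (∀j ¬H(j)) ∨ (∃n ∃l (R(n) ∨ H(l)))
All bound variables are already distinct, so no renaming is needed.
Finally move all quantifiers to the prefix:
  ∀j ∃n ∃l (¬H(j) ∨ R(n) ∨ H(l))
The quantifier ∃n sits under an even number of negations (counting the antecedent side of each →), so it remains existential.

existential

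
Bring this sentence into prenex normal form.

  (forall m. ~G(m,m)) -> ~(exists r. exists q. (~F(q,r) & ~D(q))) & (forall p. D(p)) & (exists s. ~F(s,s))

Rewrite implications/biconditionals: A → B as ¬A ∨ B.
  ~(forall m. ~G(m,m)) | ~(exists r. exists q. (~F(q,r) & ~D(q))) & (forall p. D(p)) & (exists s. ~F(s,s))
Push ¬ through the quantifiers and connectives to reach negation normal form:
  (exists m. G(m,m)) | (forall r. forall q. (F(q,r) | D(q))) & (forall p. D(p)) & (exists s. ~F(s,s))
All bound variables are already distinct, so no renaming is needed.
Extract every quantifier outward, since the variables are now distinct and don't occur free across branches:
  exists m. forall r. forall q. forall p. exists s. (G(m,m) | (F(q,r) | D(q)) & D(p) & ~F(s,s))

exists m. forall r. forall q. forall p. exists s. (G(m,m) | (F(q,r) | D(q)) & D(p) & ~F(s,s))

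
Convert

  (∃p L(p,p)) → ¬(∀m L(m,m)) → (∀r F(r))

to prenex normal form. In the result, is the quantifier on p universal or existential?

universal

First replace A → B with ¬A ∨ B.
  ¬(∃p L(p,p)) ∨ ¬¬(∀m L(m,m)) ∨ (∀r F(r))
Push ¬ through the quantifiers and connectives to reach negation normal form:
  (∀p ¬L(p,p)) ∨ (∀m L(m,m)) ∨ (∀r F(r))
Pull the quantifiers to the front (each side's bound variable is not free in the other side):
  ∀p ∀m ∀r (¬L(p,p) ∨ L(m,m) ∨ F(r))
The quantifier ∃p sits under an odd number of negations (counting the antecedent side of each →), so it flips to ∀p.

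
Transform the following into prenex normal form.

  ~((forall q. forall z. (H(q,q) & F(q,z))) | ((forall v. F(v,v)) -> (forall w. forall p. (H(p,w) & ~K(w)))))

First replace A → B with ¬A ∨ B.
  ~((forall q. forall z. (H(q,q) & F(q,z))) | ~(forall v. F(v,v)) | (forall w. forall p. (H(p,w) & ~K(w))))
Drive negations inward (¬∀x A ≡ ∃x ¬A, ¬∃x A ≡ ∀x ¬A, De Morgan for ∧/∨):
  (exists q. exists z. (~H(q,q) | ~F(q,z))) & (forall v. F(v,v)) & (exists w. exists p. (~H(p,w) | K(w)))
All bound variables are already distinct, so no renaming is needed.
Finally move all quantifiers to the prefix:
  exists q. exists z. forall v. exists w. exists p. ((~H(q,q) | ~F(q,z)) & F(v,v) & (~H(p,w) | K(w)))

exists q. exists z. forall v. exists w. exists p. ((~H(q,q) | ~F(q,z)) & F(v,v) & (~H(p,w) | K(w)))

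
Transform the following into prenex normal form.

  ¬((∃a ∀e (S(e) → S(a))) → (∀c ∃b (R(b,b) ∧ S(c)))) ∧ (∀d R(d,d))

Eliminate → and ↔ using ¬ and ∨.
  ¬(¬(∃a ∀e (¬S(e) ∨ S(a))) ∨ (∀c ∃b (R(b,b) ∧ S(c)))) ∧ (∀d R(d,d))
Push ¬ through the quantifiers and connectives to reach negation normal form:
  (∃a ∀e (¬S(e) ∨ S(a))) ∧ (∃c ∀b (¬R(b,b) ∨ ¬S(c))) ∧ (∀d R(d,d))
All bound variables are already distinct, so no renaming is needed.
Finally move all quantifiers to the prefix:
  ∃a ∀e ∃c ∀b ∀d ((¬S(e) ∨ S(a)) ∧ (¬R(b,b) ∨ ¬S(c)) ∧ R(d,d))

∃a ∀e ∃c ∀b ∀d ((¬S(e) ∨ S(a)) ∧ (¬R(b,b) ∨ ¬S(c)) ∧ R(d,d))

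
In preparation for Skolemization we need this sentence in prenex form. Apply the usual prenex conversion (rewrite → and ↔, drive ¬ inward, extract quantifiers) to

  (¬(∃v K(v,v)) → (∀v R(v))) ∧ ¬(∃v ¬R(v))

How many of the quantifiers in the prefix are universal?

2

First replace A → B with ¬A ∨ B.
  (¬¬(∃v K(v,v)) ∨ (∀v R(v))) ∧ ¬(∃v ¬R(v))
Push ¬ through the quantifiers and connectives to reach negation normal form:
  ((∃v K(v,v)) ∨ (∀v R(v))) ∧ (∀v R(v))
Standardize variables apart so no two quantifiers bind the same name: v↦b, v↦u1.
  ((∃v K(v,v)) ∨ (∀b R(b))) ∧ (∀u1 R(u1))
Pull the quantifiers to the front (each side's bound variable is not free in the other side):
  ∃v ∀b ∀u1 ((K(v,v) ∨ R(b)) ∧ R(u1))
The prefix is ∃v ∀b ∀u1: 2 universal, 1 existential.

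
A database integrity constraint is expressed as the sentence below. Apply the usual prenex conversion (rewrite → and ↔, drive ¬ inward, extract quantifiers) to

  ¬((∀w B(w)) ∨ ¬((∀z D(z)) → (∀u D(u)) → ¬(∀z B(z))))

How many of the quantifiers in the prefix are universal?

0

First replace A → B with ¬A ∨ B.
  ¬((∀w B(w)) ∨ ¬(¬(∀z D(z)) ∨ ¬(∀u D(u)) ∨ ¬(∀z B(z))))
Push ¬ through the quantifiers and connectives to reach negation normal form:
  (∃w ¬B(w)) ∧ ((∃z ¬D(z)) ∨ (∃u ¬D(u)) ∨ (∃z ¬B(z)))
Standardize variables apart so no two quantifiers bind the same name: z↦w1.
  (∃w ¬B(w)) ∧ ((∃z ¬D(z)) ∨ (∃u ¬D(u)) ∨ (∃w1 ¬B(w1)))
Extract every quantifier outward, since the variables are now distinct and don't occur free across branches:
  ∃w ∃z ∃u ∃w1 (¬B(w) ∧ (¬D(z) ∨ ¬D(u) ∨ ¬B(w1)))
The prefix is ∃w ∃z ∃u ∃w1: 0 universal, 4 existential.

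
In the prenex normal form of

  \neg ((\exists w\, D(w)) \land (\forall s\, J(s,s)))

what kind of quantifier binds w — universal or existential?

universal

Push ¬ through the quantifiers and connectives to reach negation normal form:
  (\forall w\, \neg D(w)) \lor (\exists s\, \neg J(s,s))
All bound variables are already distinct, so no renaming is needed.
Pull the quantifiers to the front (each side's bound variable is not free in the other side):
  \forall w\, \exists s\, (\neg D(w) \lor \neg J(s,s))
The quantifier \exists w sits under an odd number of negations, so it flips to \forall w.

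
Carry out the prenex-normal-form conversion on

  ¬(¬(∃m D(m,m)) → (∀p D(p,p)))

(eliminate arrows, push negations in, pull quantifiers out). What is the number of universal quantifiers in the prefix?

1

First replace A → B with ¬A ∨ B.
  ¬(¬¬(∃m D(m,m)) ∨ (∀p D(p,p)))
Drive negations inward (¬∀x A ≡ ∃x ¬A, ¬∃x A ≡ ∀x ¬A, De Morgan for ∧/∨):
  (∀m ¬D(m,m)) ∧ (∃p ¬D(p,p))
All bound variables are already distinct, so no renaming is needed.
Finally move all quantifiers to the prefix:
  ∀m ∃p (¬D(m,m) ∧ ¬D(p,p))
The prefix is ∀m ∃p: 1 universal, 1 existential.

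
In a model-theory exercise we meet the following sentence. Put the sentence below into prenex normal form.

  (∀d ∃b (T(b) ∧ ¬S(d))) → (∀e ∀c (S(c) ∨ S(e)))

∃d ∀b ∀e ∀c (¬T(b) ∨ S(d) ∨ S(c) ∨ S(e))

First replace A → B with ¬A ∨ B.
  ¬(∀d ∃b (T(b) ∧ ¬S(d))) ∨ (∀e ∀c (S(c) ∨ S(e)))
Move each ¬ inward, flipping quantifiers it crosses:
  (∃d ∀b (¬T(b) ∨ S(d))) ∨ (∀e ∀c (S(c) ∨ S(e)))
Finally move all quantifiers to the prefix:
  ∃d ∀b ∀e ∀c (¬T(b) ∨ S(d) ∨ S(c) ∨ S(e))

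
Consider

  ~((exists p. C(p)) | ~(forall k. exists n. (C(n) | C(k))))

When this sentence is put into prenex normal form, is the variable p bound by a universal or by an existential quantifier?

Move each ¬ inward, flipping quantifiers it crosses:
  (forall p. ~C(p)) & (forall k. exists n. (C(n) | C(k)))
Extract every quantifier outward, since the variables are now distinct and don't occur free across branches:
  forall p. forall k. exists n. (~C(p) & (C(n) | C(k)))
The quantifier exists p sits under an odd number of negations, so it flips to forall p.

universal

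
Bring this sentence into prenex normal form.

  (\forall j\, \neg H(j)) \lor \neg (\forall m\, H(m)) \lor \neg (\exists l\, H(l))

\forall j\, \exists m\, \forall l\, (\neg H(j) \lor \neg H(m) \lor \neg H(l))

Move each ¬ inward, flipping quantifiers it crosses:
  (\forall j\, \neg H(j)) \lor (\exists m\, \neg H(m)) \lor (\forall l\, \neg H(l))
All bound variables are already distinct, so no renaming is needed.
Pull the quantifiers to the front (each side's bound variable is not free in the other side):
  \forall j\, \exists m\, \forall l\, (\neg H(j) \lor \neg H(m) \lor \neg H(l))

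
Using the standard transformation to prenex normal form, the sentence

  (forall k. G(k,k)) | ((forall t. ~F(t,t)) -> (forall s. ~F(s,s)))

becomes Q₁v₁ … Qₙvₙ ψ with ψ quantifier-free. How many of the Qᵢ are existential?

1

Eliminate → and ↔ using ¬ and ∨.
  (forall k. G(k,k)) | ~(forall t. ~F(t,t)) | (forall s. ~F(s,s))
Push ¬ through the quantifiers and connectives to reach negation normal form:
  (forall k. G(k,k)) | (exists t. F(t,t)) | (forall s. ~F(s,s))
All bound variables are already distinct, so no renaming is needed.
Extract every quantifier outward, since the variables are now distinct and don't occur free across branches:
  forall k. exists t. forall s. (G(k,k) | F(t,t) | ~F(s,s))
The prefix is forall k exists t forall s: 2 universal, 1 existential.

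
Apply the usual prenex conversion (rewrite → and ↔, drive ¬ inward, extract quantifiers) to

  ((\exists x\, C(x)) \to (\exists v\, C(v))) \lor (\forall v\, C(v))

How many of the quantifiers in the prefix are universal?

2

First replace A → B with ¬A ∨ B.
  \neg (\exists x\, C(x)) \lor (\exists v\, C(v)) \lor (\forall v\, C(v))
Push ¬ through the quantifiers and connectives to reach negation normal form:
  (\forall x\, \neg C(x)) \lor (\exists v\, C(v)) \lor (\forall v\, C(v))
Rename bound variables to avoid capture: v↦t.
  (\forall x\, \neg C(x)) \lor (\exists v\, C(v)) \lor (\forall t\, C(t))
Pull the quantifiers to the front (each side's bound variable is not free in the other side):
  \forall x\, \exists v\, \forall t\, (\neg C(x) \lor C(v) \lor C(t))
The prefix is \forall x \exists v \forall t: 2 universal, 1 existential.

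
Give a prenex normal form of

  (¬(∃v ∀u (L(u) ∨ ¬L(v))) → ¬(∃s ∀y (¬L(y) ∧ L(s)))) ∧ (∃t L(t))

First replace A → B with ¬A ∨ B.
  (¬¬(∃v ∀u (L(u) ∨ ¬L(v))) ∨ ¬(∃s ∀y (¬L(y) ∧ L(s)))) ∧ (∃t L(t))
Push ¬ through the quantifiers and connectives to reach negation normal form:
  ((∃v ∀u (L(u) ∨ ¬L(v))) ∨ (∀s ∃y (L(y) ∨ ¬L(s)))) ∧ (∃t L(t))
All bound variables are already distinct, so no renaming is needed.
Finally move all quantifiers to the prefix:
  ∃v ∀u ∀s ∃y ∃t ((L(u) ∨ ¬L(v) ∨ L(y) ∨ ¬L(s)) ∧ L(t))

∃v ∀u ∀s ∃y ∃t ((L(u) ∨ ¬L(v) ∨ L(y) ∨ ¬L(s)) ∧ L(t))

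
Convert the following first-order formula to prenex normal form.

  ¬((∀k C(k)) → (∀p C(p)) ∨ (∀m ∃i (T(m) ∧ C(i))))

Rewrite implications/biconditionals: A → B as ¬A ∨ B.
  ¬(¬(∀k C(k)) ∨ (∀p C(p)) ∨ (∀m ∃i (T(m) ∧ C(i))))
Move each ¬ inward, flipping quantifiers it crosses:
  (∀k C(k)) ∧ (∃p ¬C(p)) ∧ (∃m ∀i (¬T(m) ∨ ¬C(i)))
All bound variables are already distinct, so no renaming is needed.
Pull the quantifiers to the front (each side's bound variable is not free in the other side):
  ∀k ∃p ∃m ∀i (C(k) ∧ ¬C(p) ∧ (¬T(m) ∨ ¬C(i)))

∀k ∃p ∃m ∀i (C(k) ∧ ¬C(p) ∧ (¬T(m) ∨ ¬C(i)))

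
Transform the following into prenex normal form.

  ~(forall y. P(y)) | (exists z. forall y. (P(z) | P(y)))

exists y. exists z. forall x. (~P(y) | P(z) | P(x))

Move each ¬ inward, flipping quantifiers it crosses:
  (exists y. ~P(y)) | (exists z. forall y. (P(z) | P(y)))
Standardize variables apart so no two quantifiers bind the same name: y↦x.
  (exists y. ~P(y)) | (exists z. forall x. (P(z) | P(x)))
Finally move all quantifiers to the prefix:
  exists y. exists z. forall x. (~P(y) | P(z) | P(x))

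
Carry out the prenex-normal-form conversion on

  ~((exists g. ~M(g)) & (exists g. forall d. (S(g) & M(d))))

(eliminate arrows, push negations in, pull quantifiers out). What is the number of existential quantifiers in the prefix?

Drive negations inward (¬∀x A ≡ ∃x ¬A, ¬∃x A ≡ ∀x ¬A, De Morgan for ∧/∨):
  (forall g. M(g)) | (forall g. exists d. (~S(g) | ~M(d)))
Rename bound variables to avoid capture: g↦y1.
  (forall g. M(g)) | (forall y1. exists d. (~S(y1) | ~M(d)))
Pull the quantifiers to the front (each side's bound variable is not free in the other side):
  forall g. forall y1. exists d. (M(g) | ~S(y1) | ~M(d))
The prefix is forall g forall y1 exists d: 2 universal, 1 existential.

1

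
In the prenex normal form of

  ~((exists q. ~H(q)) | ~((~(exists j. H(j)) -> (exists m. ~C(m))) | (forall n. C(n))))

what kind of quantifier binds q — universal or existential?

Eliminate → and ↔ using ¬ and ∨.
  ~((exists q. ~H(q)) | ~(~~(exists j. H(j)) | (exists m. ~C(m)) | (forall n. C(n))))
Move each ¬ inward, flipping quantifiers it crosses:
  (forall q. H(q)) & ((exists j. H(j)) | (exists m. ~C(m)) | (forall n. C(n)))
All bound variables are already distinct, so no renaming is needed.
Finally move all quantifiers to the prefix:
  forall q. exists j. exists m. forall n. (H(q) & (H(j) | ~C(m) | C(n)))
The quantifier exists q sits under an odd number of negations (counting the antecedent side of each →), so it flips to forall q.

universal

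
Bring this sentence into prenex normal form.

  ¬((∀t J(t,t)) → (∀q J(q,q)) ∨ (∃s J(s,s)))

∀t ∃q ∀s (J(t,t) ∧ ¬J(q,q) ∧ ¬J(s,s))

Rewrite implications/biconditionals: A → B as ¬A ∨ B.
  ¬(¬(∀t J(t,t)) ∨ (∀q J(q,q)) ∨ (∃s J(s,s)))
Push ¬ through the quantifiers and connectives to reach negation normal form:
  (∀t J(t,t)) ∧ (∃q ¬J(q,q)) ∧ (∀s ¬J(s,s))
All bound variables are already distinct, so no renaming is needed.
Finally move all quantifiers to the prefix:
  ∀t ∃q ∀s (J(t,t) ∧ ¬J(q,q) ∧ ¬J(s,s))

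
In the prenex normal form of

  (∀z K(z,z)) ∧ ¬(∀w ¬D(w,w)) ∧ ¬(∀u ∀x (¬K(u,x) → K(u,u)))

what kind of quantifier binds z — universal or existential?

universal

Rewrite implications/biconditionals: A → B as ¬A ∨ B.
  (∀z K(z,z)) ∧ ¬(∀w ¬D(w,w)) ∧ ¬(∀u ∀x (¬¬K(u,x) ∨ K(u,u)))
Push ¬ through the quantifiers and connectives to reach negation normal form:
  (∀z K(z,z)) ∧ (∃w D(w,w)) ∧ (∃u ∃x (¬K(u,x) ∧ ¬K(u,u)))
Extract every quantifier outward, since the variables are now distinct and don't occur free across branches:
  ∀z ∃w ∃u ∃x (K(z,z) ∧ D(w,w) ∧ ¬K(u,x) ∧ ¬K(u,u))
The quantifier ∀z sits under an even number of negations (counting the antecedent side of each →), so it remains universal.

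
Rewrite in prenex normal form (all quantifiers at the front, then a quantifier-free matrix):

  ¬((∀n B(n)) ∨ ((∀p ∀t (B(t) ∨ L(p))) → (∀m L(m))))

First replace A → B with ¬A ∨ B.
  ¬((∀n B(n)) ∨ ¬(∀p ∀t (B(t) ∨ L(p))) ∨ (∀m L(m)))
Push ¬ through the quantifiers and connectives to reach negation normal form:
  (∃n ¬B(n)) ∧ (∀p ∀t (B(t) ∨ L(p))) ∧ (∃m ¬L(m))
All bound variables are already distinct, so no renaming is needed.
Finally move all quantifiers to the prefix:
  ∃n ∀p ∀t ∃m (¬B(n) ∧ (B(t) ∨ L(p)) ∧ ¬L(m))

∃n ∀p ∀t ∃m (¬B(n) ∧ (B(t) ∨ L(p)) ∧ ¬L(m))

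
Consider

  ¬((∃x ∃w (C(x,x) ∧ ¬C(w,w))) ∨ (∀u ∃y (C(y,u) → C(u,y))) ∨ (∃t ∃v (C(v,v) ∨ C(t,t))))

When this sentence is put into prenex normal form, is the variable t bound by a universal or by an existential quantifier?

universal

Rewrite implications/biconditionals: A → B as ¬A ∨ B.
  ¬((∃x ∃w (C(x,x) ∧ ¬C(w,w))) ∨ (∀u ∃y (¬C(y,u) ∨ C(u,y))) ∨ (∃t ∃v (C(v,v) ∨ C(t,t))))
Move each ¬ inward, flipping quantifiers it crosses:
  (∀x ∀w (¬C(x,x) ∨ C(w,w))) ∧ (∃u ∀y (C(y,u) ∧ ¬C(u,y))) ∧ (∀t ∀v (¬C(v,v) ∧ ¬C(t,t)))
Pull the quantifiers to the front (each side's bound variable is not free in the other side):
  ∀x ∀w ∃u ∀y ∀t ∀v ((¬C(x,x) ∨ C(w,w)) ∧ C(y,u) ∧ ¬C(u,y) ∧ ¬C(v,v) ∧ ¬C(t,t))
The quantifier ∃t sits under an odd number of negations (counting the antecedent side of each →), so it flips to ∀t.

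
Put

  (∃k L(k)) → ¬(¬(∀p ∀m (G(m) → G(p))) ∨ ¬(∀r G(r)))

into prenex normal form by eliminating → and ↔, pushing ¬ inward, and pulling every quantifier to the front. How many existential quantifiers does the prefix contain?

First replace A → B with ¬A ∨ B.
  ¬(∃k L(k)) ∨ ¬(¬(∀p ∀m (¬G(m) ∨ G(p))) ∨ ¬(∀r G(r)))
Push ¬ through the quantifiers and connectives to reach negation normal form:
  (∀k ¬L(k)) ∨ (∀p ∀m (¬G(m) ∨ G(p))) ∧ (∀r G(r))
All bound variables are already distinct, so no renaming is needed.
Finally move all quantifiers to the prefix:
  ∀k ∀p ∀m ∀r (¬L(k) ∨ (¬G(m) ∨ G(p)) ∧ G(r))
The prefix is ∀k ∀p ∀m ∀r: 4 universal, 0 existential.

0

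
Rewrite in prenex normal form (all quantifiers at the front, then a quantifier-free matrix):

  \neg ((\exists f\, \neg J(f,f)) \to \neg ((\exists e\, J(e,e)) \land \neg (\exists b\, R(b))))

Rewrite implications/biconditionals: A → B as ¬A ∨ B.
  \neg (\neg (\exists f\, \neg J(f,f)) \lor \neg ((\exists e\, J(e,e)) \land \neg (\exists b\, R(b))))
Push ¬ through the quantifiers and connectives to reach negation normal form:
  (\exists f\, \neg J(f,f)) \land (\exists e\, J(e,e)) \land (\forall b\, \neg R(b))
All bound variables are already distinct, so no renaming is needed.
Pull the quantifiers to the front (each side's bound variable is not free in the other side):
  \exists f\, \exists e\, \forall b\, (\neg J(f,f) \land J(e,e) \land \neg R(b))

\exists f\, \exists e\, \forall b\, (\neg J(f,f) \land J(e,e) \land \neg R(b))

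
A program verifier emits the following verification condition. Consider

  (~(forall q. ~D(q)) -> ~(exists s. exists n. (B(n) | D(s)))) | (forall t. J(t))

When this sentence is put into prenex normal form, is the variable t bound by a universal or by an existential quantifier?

First replace A → B with ¬A ∨ B.
  ~~(forall q. ~D(q)) | ~(exists s. exists n. (B(n) | D(s))) | (forall t. J(t))
Move each ¬ inward, flipping quantifiers it crosses:
  (forall q. ~D(q)) | (forall s. forall n. (~B(n) & ~D(s))) | (forall t. J(t))
Finally move all quantifiers to the prefix:
  forall q. forall s. forall n. forall t. (~D(q) | ~B(n) & ~D(s) | J(t))
The quantifier forall t sits under an even number of negations (counting the antecedent side of each →), so it remains universal.

universal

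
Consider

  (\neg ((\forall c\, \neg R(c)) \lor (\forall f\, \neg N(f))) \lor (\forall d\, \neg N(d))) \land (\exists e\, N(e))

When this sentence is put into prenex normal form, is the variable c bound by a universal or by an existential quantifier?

existential

Drive negations inward (¬∀x A ≡ ∃x ¬A, ¬∃x A ≡ ∀x ¬A, De Morgan for ∧/∨):
  ((\exists c\, R(c)) \land (\exists f\, N(f)) \lor (\forall d\, \neg N(d))) \land (\exists e\, N(e))
All bound variables are already distinct, so no renaming is needed.
Finally move all quantifiers to the prefix:
  \exists c\, \exists f\, \forall d\, \exists e\, ((R(c) \land N(f) \lor \neg N(d)) \land N(e))
The quantifier \forall c sits under an odd number of negations, so it flips to \exists c.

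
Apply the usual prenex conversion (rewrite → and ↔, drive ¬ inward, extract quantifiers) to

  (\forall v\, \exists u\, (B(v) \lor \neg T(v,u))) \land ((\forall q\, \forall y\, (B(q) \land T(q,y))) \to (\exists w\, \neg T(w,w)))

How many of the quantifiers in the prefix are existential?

Rewrite implications/biconditionals: A → B as ¬A ∨ B.
  (\forall v\, \exists u\, (B(v) \lor \neg T(v,u))) \land (\neg (\forall q\, \forall y\, (B(q) \land T(q,y))) \lor (\exists w\, \neg T(w,w)))
Drive negations inward (¬∀x A ≡ ∃x ¬A, ¬∃x A ≡ ∀x ¬A, De Morgan for ∧/∨):
  (\forall v\, \exists u\, (B(v) \lor \neg T(v,u))) \land ((\exists q\, \exists y\, (\neg B(q) \lor \neg T(q,y))) \lor (\exists w\, \neg T(w,w)))
All bound variables are already distinct, so no renaming is needed.
Finally move all quantifiers to the prefix:
  \forall v\, \exists u\, \exists q\, \exists y\, \exists w\, ((B(v) \lor \neg T(v,u)) \land (\neg B(q) \lor \neg T(q,y) \lor \neg T(w,w)))
The prefix is \forall v \exists u \exists q \exists y \exists w: 1 universal, 4 existential.

4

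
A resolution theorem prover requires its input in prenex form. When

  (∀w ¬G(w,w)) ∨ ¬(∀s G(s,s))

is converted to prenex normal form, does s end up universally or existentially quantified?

existential

Push ¬ through the quantifiers and connectives to reach negation normal form:
  (∀w ¬G(w,w)) ∨ (∃s ¬G(s,s))
All bound variables are already distinct, so no renaming is needed.
Pull the quantifiers to the front (each side's bound variable is not free in the other side):
  ∀w ∃s (¬G(w,w) ∨ ¬G(s,s))
The quantifier ∀s sits under an odd number of negations, so it flips to ∃s.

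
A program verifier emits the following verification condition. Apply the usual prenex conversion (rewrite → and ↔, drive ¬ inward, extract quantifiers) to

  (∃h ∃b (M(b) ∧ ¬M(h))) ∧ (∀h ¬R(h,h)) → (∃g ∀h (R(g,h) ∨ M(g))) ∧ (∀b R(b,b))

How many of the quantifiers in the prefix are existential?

Rewrite implications/biconditionals: A → B as ¬A ∨ B.
  ¬((∃h ∃b (M(b) ∧ ¬M(h))) ∧ (∀h ¬R(h,h))) ∨ (∃g ∀h (R(g,h) ∨ M(g))) ∧ (∀b R(b,b))
Push ¬ through the quantifiers and connectives to reach negation normal form:
  (∀h ∀b (¬M(b) ∨ M(h))) ∨ (∃h R(h,h)) ∨ (∃g ∀h (R(g,h) ∨ M(g))) ∧ (∀b R(b,b))
Give each quantifier a distinct variable: h↦v1, h↦v, b↦s.
  (∀h ∀b (¬M(b) ∨ M(h))) ∨ (∃v1 R(v1,v1)) ∨ (∃g ∀v (R(g,v) ∨ M(g))) ∧ (∀s R(s,s))
Finally move all quantifiers to the prefix:
  ∀h ∀b ∃v1 ∃g ∀v ∀s (¬M(b) ∨ M(h) ∨ R(v1,v1) ∨ (R(g,v) ∨ M(g)) ∧ R(s,s))
The prefix is ∀h ∀b ∃v1 ∃g ∀v ∀s: 4 universal, 2 existential.

2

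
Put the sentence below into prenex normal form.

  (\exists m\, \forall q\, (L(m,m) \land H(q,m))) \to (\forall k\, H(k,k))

\forall m\, \exists q\, \forall k\, (\neg L(m,m) \lor \neg H(q,m) \lor H(k,k))

Eliminate → and ↔ using ¬ and ∨.
  \neg (\exists m\, \forall q\, (L(m,m) \land H(q,m))) \lor (\forall k\, H(k,k))
Push ¬ through the quantifiers and connectives to reach negation normal form:
  (\forall m\, \exists q\, (\neg L(m,m) \lor \neg H(q,m))) \lor (\forall k\, H(k,k))
Finally move all quantifiers to the prefix:
  \forall m\, \exists q\, \forall k\, (\neg L(m,m) \lor \neg H(q,m) \lor H(k,k))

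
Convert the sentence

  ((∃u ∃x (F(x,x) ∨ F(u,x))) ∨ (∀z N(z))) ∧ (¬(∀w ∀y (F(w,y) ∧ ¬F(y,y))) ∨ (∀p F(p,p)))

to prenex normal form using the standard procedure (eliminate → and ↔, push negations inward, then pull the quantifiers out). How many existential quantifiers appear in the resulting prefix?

Drive negations inward (¬∀x A ≡ ∃x ¬A, ¬∃x A ≡ ∀x ¬A, De Morgan for ∧/∨):
  ((∃u ∃x (F(x,x) ∨ F(u,x))) ∨ (∀z N(z))) ∧ ((∃w ∃y (¬F(w,y) ∨ F(y,y))) ∨ (∀p F(p,p)))
All bound variables are already distinct, so no renaming is needed.
Pull the quantifiers to the front (each side's bound variable is not free in the other side):
  ∃u ∃x ∀z ∃w ∃y ∀p ((F(x,x) ∨ F(u,x) ∨ N(z)) ∧ (¬F(w,y) ∨ F(y,y) ∨ F(p,p)))
The prefix is ∃u ∃x ∀z ∃w ∃y ∀p: 2 universal, 4 existential.

4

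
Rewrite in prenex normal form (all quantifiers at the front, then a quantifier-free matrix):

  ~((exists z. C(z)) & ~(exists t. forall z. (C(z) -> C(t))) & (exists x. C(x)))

Rewrite implications/biconditionals: A → B as ¬A ∨ B.
  ~((exists z. C(z)) & ~(exists t. forall z. (~C(z) | C(t))) & (exists x. C(x)))
Push ¬ through the quantifiers and connectives to reach negation normal form:
  (forall z. ~C(z)) | (exists t. forall z. (~C(z) | C(t))) | (forall x. ~C(x))
Rename bound variables to avoid capture: z↦c.
  (forall z. ~C(z)) | (exists t. forall c. (~C(c) | C(t))) | (forall x. ~C(x))
Finally move all quantifiers to the prefix:
  forall z. exists t. forall c. forall x. (~C(z) | ~C(c) | C(t) | ~C(x))

forall z. exists t. forall c. forall x. (~C(z) | ~C(c) | C(t) | ~C(x))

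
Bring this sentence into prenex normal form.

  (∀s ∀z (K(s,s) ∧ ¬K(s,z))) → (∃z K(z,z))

Eliminate → and ↔ using ¬ and ∨.
  ¬(∀s ∀z (K(s,s) ∧ ¬K(s,z))) ∨ (∃z K(z,z))
Move each ¬ inward, flipping quantifiers it crosses:
  (∃s ∃z (¬K(s,s) ∨ K(s,z))) ∨ (∃z K(z,z))
Give each quantifier a distinct variable: z↦x1.
  (∃s ∃z (¬K(s,s) ∨ K(s,z))) ∨ (∃x1 K(x1,x1))
Extract every quantifier outward, since the variables are now distinct and don't occur free across branches:
  ∃s ∃z ∃x1 (¬K(s,s) ∨ K(s,z) ∨ K(x1,x1))

∃s ∃z ∃x1 (¬K(s,s) ∨ K(s,z) ∨ K(x1,x1))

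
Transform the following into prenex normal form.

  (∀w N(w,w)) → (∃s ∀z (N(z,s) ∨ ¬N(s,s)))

∃w ∃s ∀z (¬N(w,w) ∨ N(z,s) ∨ ¬N(s,s))

First replace A → B with ¬A ∨ B.
  ¬(∀w N(w,w)) ∨ (∃s ∀z (N(z,s) ∨ ¬N(s,s)))
Push ¬ through the quantifiers and connectives to reach negation normal form:
  (∃w ¬N(w,w)) ∨ (∃s ∀z (N(z,s) ∨ ¬N(s,s)))
All bound variables are already distinct, so no renaming is needed.
Finally move all quantifiers to the prefix:
  ∃w ∃s ∀z (¬N(w,w) ∨ N(z,s) ∨ ¬N(s,s))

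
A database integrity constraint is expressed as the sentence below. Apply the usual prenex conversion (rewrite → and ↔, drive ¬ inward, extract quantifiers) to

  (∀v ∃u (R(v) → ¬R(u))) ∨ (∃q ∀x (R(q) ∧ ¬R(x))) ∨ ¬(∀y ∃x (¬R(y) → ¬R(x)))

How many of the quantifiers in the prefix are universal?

3

First replace A → B with ¬A ∨ B.
  (∀v ∃u (¬R(v) ∨ ¬R(u))) ∨ (∃q ∀x (R(q) ∧ ¬R(x))) ∨ ¬(∀y ∃x (¬¬R(y) ∨ ¬R(x)))
Push ¬ through the quantifiers and connectives to reach negation normal form:
  (∀v ∃u (¬R(v) ∨ ¬R(u))) ∨ (∃q ∀x (R(q) ∧ ¬R(x))) ∨ (∃y ∀x (¬R(y) ∧ R(x)))
Rename bound variables to avoid capture: x↦z.
  (∀v ∃u (¬R(v) ∨ ¬R(u))) ∨ (∃q ∀x (R(q) ∧ ¬R(x))) ∨ (∃y ∀z (¬R(y) ∧ R(z)))
Pull the quantifiers to the front (each side's bound variable is not free in the other side):
  ∀v ∃u ∃q ∀x ∃y ∀z (¬R(v) ∨ ¬R(u) ∨ R(q) ∧ ¬R(x) ∨ ¬R(y) ∧ R(z))
The prefix is ∀v ∃u ∃q ∀x ∃y ∀z: 3 universal, 3 existential.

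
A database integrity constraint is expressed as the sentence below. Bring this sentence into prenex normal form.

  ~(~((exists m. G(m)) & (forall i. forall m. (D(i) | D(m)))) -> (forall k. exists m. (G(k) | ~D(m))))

First replace A → B with ¬A ∨ B.
  ~(~~((exists m. G(m)) & (forall i. forall m. (D(i) | D(m)))) | (forall k. exists m. (G(k) | ~D(m))))
Push ¬ through the quantifiers and connectives to reach negation normal form:
  ((forall m. ~G(m)) | (exists i. exists m. (~D(i) & ~D(m)))) & (exists k. forall m. (~G(k) & D(m)))
Rename bound variables to avoid capture: m↦x1, m↦y1.
  ((forall m. ~G(m)) | (exists i. exists x1. (~D(i) & ~D(x1)))) & (exists k. forall y1. (~G(k) & D(y1)))
Pull the quantifiers to the front (each side's bound variable is not free in the other side):
  forall m. exists i. exists x1. exists k. forall y1. ((~G(m) | ~D(i) & ~D(x1)) & ~G(k) & D(y1))

forall m. exists i. exists x1. exists k. forall y1. ((~G(m) | ~D(i) & ~D(x1)) & ~G(k) & D(y1))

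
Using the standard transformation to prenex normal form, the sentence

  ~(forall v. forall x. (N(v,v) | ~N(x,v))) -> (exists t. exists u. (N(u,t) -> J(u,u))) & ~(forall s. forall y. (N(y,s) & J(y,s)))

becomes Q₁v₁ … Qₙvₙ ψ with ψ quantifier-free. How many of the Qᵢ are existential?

4

Eliminate → and ↔ using ¬ and ∨.
  ~~(forall v. forall x. (N(v,v) | ~N(x,v))) | (exists t. exists u. (~N(u,t) | J(u,u))) & ~(forall s. forall y. (N(y,s) & J(y,s)))
Move each ¬ inward, flipping quantifiers it crosses:
  (forall v. forall x. (N(v,v) | ~N(x,v))) | (exists t. exists u. (~N(u,t) | J(u,u))) & (exists s. exists y. (~N(y,s) | ~J(y,s)))
All bound variables are already distinct, so no renaming is needed.
Finally move all quantifiers to the prefix:
  forall v. forall x. exists t. exists u. exists s. exists y. (N(v,v) | ~N(x,v) | (~N(u,t) | J(u,u)) & (~N(y,s) | ~J(y,s)))
The prefix is forall v forall x exists t exists u exists s exists y: 2 universal, 4 existential.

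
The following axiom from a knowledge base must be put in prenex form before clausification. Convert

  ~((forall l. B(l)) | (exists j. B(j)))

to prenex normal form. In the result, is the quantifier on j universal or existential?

Drive negations inward (¬∀x A ≡ ∃x ¬A, ¬∃x A ≡ ∀x ¬A, De Morgan for ∧/∨):
  (exists l. ~B(l)) & (forall j. ~B(j))
Pull the quantifiers to the front (each side's bound variable is not free in the other side):
  exists l. forall j. (~B(l) & ~B(j))
The quantifier exists j sits under an odd number of negations, so it flips to forall j.

universal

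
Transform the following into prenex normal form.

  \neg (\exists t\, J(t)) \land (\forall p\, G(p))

Push ¬ through the quantifiers and connectives to reach negation normal form:
  (\forall t\, \neg J(t)) \land (\forall p\, G(p))
Pull the quantifiers to the front (each side's bound variable is not free in the other side):
  \forall t\, \forall p\, (\neg J(t) \land G(p))

\forall t\, \forall p\, (\neg J(t) \land G(p))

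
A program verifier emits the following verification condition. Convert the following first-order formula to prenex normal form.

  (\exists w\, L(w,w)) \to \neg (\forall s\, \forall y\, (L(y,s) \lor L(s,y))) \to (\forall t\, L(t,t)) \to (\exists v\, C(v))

First replace A → B with ¬A ∨ B.
  \neg (\exists w\, L(w,w)) \lor \neg \neg (\forall s\, \forall y\, (L(y,s) \lor L(s,y))) \lor \neg (\forall t\, L(t,t)) \lor (\exists v\, C(v))
Move each ¬ inward, flipping quantifiers it crosses:
  (\forall w\, \neg L(w,w)) \lor (\forall s\, \forall y\, (L(y,s) \lor L(s,y))) \lor (\exists t\, \neg L(t,t)) \lor (\exists v\, C(v))
Finally move all quantifiers to the prefix:
  \forall w\, \forall s\, \forall y\, \exists t\, \exists v\, (\neg L(w,w) \lor L(y,s) \lor L(s,y) \lor \neg L(t,t) \lor C(v))

\forall w\, \forall s\, \forall y\, \exists t\, \exists v\, (\neg L(w,w) \lor L(y,s) \lor L(s,y) \lor \neg L(t,t) \lor C(v))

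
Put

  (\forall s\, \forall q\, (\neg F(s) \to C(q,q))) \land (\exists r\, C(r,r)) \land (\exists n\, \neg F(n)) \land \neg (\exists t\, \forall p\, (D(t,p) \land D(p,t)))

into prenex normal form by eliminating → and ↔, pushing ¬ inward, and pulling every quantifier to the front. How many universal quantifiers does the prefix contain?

Rewrite implications/biconditionals: A → B as ¬A ∨ B.
  (\forall s\, \forall q\, (\neg \neg F(s) \lor C(q,q))) \land (\exists r\, C(r,r)) \land (\exists n\, \neg F(n)) \land \neg (\exists t\, \forall p\, (D(t,p) \land D(p,t)))
Push ¬ through the quantifiers and connectives to reach negation normal form:
  (\forall s\, \forall q\, (F(s) \lor C(q,q))) \land (\exists r\, C(r,r)) \land (\exists n\, \neg F(n)) \land (\forall t\, \exists p\, (\neg D(t,p) \lor \neg D(p,t)))
All bound variables are already distinct, so no renaming is needed.
Extract every quantifier outward, since the variables are now distinct and don't occur free across branches:
  \forall s\, \forall q\, \exists r\, \exists n\, \forall t\, \exists p\, ((F(s) \lor C(q,q)) \land C(r,r) \land \neg F(n) \land (\neg D(t,p) \lor \neg D(p,t)))
The prefix is \forall s \forall q \exists r \exists n \forall t \exists p: 3 universal, 3 existential.

3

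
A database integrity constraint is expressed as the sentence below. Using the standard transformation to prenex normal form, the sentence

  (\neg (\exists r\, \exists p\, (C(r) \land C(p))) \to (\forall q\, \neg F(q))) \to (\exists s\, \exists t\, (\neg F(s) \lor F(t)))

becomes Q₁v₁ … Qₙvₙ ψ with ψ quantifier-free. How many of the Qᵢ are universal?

2

Rewrite implications/biconditionals: A → B as ¬A ∨ B.
  \neg (\neg \neg (\exists r\, \exists p\, (C(r) \land C(p))) \lor (\forall q\, \neg F(q))) \lor (\exists s\, \exists t\, (\neg F(s) \lor F(t)))
Move each ¬ inward, flipping quantifiers it crosses:
  (\forall r\, \forall p\, (\neg C(r) \lor \neg C(p))) \land (\exists q\, F(q)) \lor (\exists s\, \exists t\, (\neg F(s) \lor F(t)))
Finally move all quantifiers to the prefix:
  \forall r\, \forall p\, \exists q\, \exists s\, \exists t\, ((\neg C(r) \lor \neg C(p)) \land F(q) \lor \neg F(s) \lor F(t))
The prefix is \forall r \forall p \exists q \exists s \exists t: 2 universal, 3 existential.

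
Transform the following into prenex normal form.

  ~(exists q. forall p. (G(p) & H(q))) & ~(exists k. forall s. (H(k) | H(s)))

forall q. exists p. forall k. exists s. ((~G(p) | ~H(q)) & ~H(k) & ~H(s))

Push ¬ through the quantifiers and connectives to reach negation normal form:
  (forall q. exists p. (~G(p) | ~H(q))) & (forall k. exists s. (~H(k) & ~H(s)))
Finally move all quantifiers to the prefix:
  forall q. exists p. forall k. exists s. ((~G(p) | ~H(q)) & ~H(k) & ~H(s))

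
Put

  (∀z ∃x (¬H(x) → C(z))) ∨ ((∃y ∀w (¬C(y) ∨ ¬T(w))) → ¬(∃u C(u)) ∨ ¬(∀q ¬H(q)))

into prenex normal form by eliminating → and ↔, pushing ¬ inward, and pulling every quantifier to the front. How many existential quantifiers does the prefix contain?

3

First replace A → B with ¬A ∨ B.
  (∀z ∃x (¬¬H(x) ∨ C(z))) ∨ ¬(∃y ∀w (¬C(y) ∨ ¬T(w))) ∨ ¬(∃u C(u)) ∨ ¬(∀q ¬H(q))
Move each ¬ inward, flipping quantifiers it crosses:
  (∀z ∃x (H(x) ∨ C(z))) ∨ (∀y ∃w (C(y) ∧ T(w))) ∨ (∀u ¬C(u)) ∨ (∃q H(q))
Extract every quantifier outward, since the variables are now distinct and don't occur free across branches:
  ∀z ∃x ∀y ∃w ∀u ∃q (H(x) ∨ C(z) ∨ C(y) ∧ T(w) ∨ ¬C(u) ∨ H(q))
The prefix is ∀z ∃x ∀y ∃w ∀u ∃q: 3 universal, 3 existential.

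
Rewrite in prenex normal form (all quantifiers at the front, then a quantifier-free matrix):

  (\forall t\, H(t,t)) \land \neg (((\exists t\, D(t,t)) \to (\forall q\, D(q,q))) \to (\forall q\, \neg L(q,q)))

\forall t\, \forall p\, \forall q\, \exists b\, (H(t,t) \land (\neg D(p,p) \lor D(q,q)) \land L(b,b))

First replace A → B with ¬A ∨ B.
  (\forall t\, H(t,t)) \land \neg (\neg (\neg (\exists t\, D(t,t)) \lor (\forall q\, D(q,q))) \lor (\forall q\, \neg L(q,q)))
Push ¬ through the quantifiers and connectives to reach negation normal form:
  (\forall t\, H(t,t)) \land ((\forall t\, \neg D(t,t)) \lor (\forall q\, D(q,q))) \land (\exists q\, L(q,q))
Rename bound variables to avoid capture: t↦p, q↦b.
  (\forall t\, H(t,t)) \land ((\forall p\, \neg D(p,p)) \lor (\forall q\, D(q,q))) \land (\exists b\, L(b,b))
Pull the quantifiers to the front (each side's bound variable is not free in the other side):
  \forall t\, \forall p\, \forall q\, \exists b\, (H(t,t) \land (\neg D(p,p) \lor D(q,q)) \land L(b,b))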